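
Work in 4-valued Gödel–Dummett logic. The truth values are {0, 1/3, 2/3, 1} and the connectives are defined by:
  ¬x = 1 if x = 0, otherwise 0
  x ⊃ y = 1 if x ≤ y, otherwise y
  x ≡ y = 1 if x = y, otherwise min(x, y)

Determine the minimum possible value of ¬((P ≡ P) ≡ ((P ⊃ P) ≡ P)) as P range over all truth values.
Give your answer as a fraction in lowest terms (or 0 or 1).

0

Take P = 1/3:
P ≡ P = 1/3 ≡ 1/3 = 1
P ⊃ P = 1/3 ⊃ 1/3 = 1
(P ⊃ P) ≡ P = 1 ≡ 1/3 = 1/3
(P ≡ P) ≡ ((P ⊃ P) ≡ P) = 1 ≡ 1/3 = 1/3
¬((P ≡ P) ≡ ((P ⊃ P) ≡ P)) = ¬1/3 = 0
No assignment yields a value below 0, so this is the minimum.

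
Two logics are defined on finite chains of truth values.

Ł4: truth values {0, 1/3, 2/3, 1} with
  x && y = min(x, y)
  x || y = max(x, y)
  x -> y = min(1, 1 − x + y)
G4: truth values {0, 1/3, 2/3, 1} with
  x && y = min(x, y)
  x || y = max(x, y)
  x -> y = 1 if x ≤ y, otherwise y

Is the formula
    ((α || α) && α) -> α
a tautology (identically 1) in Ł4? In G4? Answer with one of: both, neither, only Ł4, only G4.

both

In Ł4: every assignment gives 1 — tautology.
In G4: every assignment gives 1 — tautology.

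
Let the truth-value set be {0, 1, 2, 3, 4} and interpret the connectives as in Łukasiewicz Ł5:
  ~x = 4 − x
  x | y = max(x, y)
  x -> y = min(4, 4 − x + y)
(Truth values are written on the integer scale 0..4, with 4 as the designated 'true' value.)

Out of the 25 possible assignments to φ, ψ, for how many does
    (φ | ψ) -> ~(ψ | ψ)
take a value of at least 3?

value 4: 12 assignments (counts)
value 3: 2 assignments (counts)
value 2: 5 assignments
value 1: 1 assignment
value 0: 5 assignments
So 14 of the 25 assignments meet the threshold.

14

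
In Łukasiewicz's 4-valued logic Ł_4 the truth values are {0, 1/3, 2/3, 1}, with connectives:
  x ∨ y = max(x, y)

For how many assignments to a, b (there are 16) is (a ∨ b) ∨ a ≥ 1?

7

a = 0, b = 0 ↦ 0  <
a = 0, b = 1/3 ↦ 1/3  <
a = 0, b = 2/3 ↦ 2/3  <
a = 0, b = 1 ↦ 1  ≥
a = 1/3, b = 0 ↦ 1/3  <
a = 1/3, b = 1/3 ↦ 1/3  <
a = 1/3, b = 2/3 ↦ 2/3  <
a = 1/3, b = 1 ↦ 1  ≥
a = 2/3, b = 0 ↦ 2/3  <
a = 2/3, b = 1/3 ↦ 2/3  <
a = 2/3, b = 2/3 ↦ 2/3  <
a = 2/3, b = 1 ↦ 1  ≥
a = 1, b = 0 ↦ 1  ≥
a = 1, b = 1/3 ↦ 1  ≥
a = 1, b = 2/3 ↦ 1  ≥
a = 1, b = 1 ↦ 1  ≥
So 7 of the 16 assignments meet the threshold.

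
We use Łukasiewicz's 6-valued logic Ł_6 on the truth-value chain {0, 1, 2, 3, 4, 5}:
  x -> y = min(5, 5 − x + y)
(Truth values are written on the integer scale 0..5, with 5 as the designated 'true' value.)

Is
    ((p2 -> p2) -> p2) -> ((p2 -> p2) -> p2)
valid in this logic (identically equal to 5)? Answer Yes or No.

Yes

p2 = 0 ↦ 5
p2 = 1 ↦ 5
p2 = 2 ↦ 5
p2 = 3 ↦ 5
p2 = 4 ↦ 5
p2 = 5 ↦ 5
Every assignment gives a value ≥ 5.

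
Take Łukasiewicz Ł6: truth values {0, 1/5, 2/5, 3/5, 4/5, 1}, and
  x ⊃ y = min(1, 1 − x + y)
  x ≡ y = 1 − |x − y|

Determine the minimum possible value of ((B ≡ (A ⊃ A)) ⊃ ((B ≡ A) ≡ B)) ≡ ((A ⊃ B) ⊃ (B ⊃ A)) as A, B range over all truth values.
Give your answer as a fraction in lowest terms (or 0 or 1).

Take A = 0, B = 3/5:
A ⊃ A = 0 ⊃ 0 = 1
B ≡ (A ⊃ A) = 3/5 ≡ 1 = 3/5
B ≡ A = 3/5 ≡ 0 = 2/5
(B ≡ A) ≡ B = 2/5 ≡ 3/5 = 4/5
(B ≡ (A ⊃ A)) ⊃ ((B ≡ A) ≡ B) = 3/5 ⊃ 4/5 = 1
A ⊃ B = 0 ⊃ 3/5 = 1
B ⊃ A = 3/5 ⊃ 0 = 2/5
(A ⊃ B) ⊃ (B ⊃ A) = 1 ⊃ 2/5 = 2/5
((B ≡ (A ⊃ A)) ⊃ ((B ≡ A) ≡ B)) ≡ ((A ⊃ B) ⊃ (B ⊃ A)) = 1 ≡ 2/5 = 2/5
No assignment yields a value below 2/5, so this is the minimum.

2/5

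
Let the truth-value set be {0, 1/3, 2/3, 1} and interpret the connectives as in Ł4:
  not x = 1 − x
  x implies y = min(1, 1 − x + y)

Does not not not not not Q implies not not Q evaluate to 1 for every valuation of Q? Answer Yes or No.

Counterexample: take Q = 0.
not Q = not 0 = 1
not not Q = not 1 = 0
not not not Q = not 0 = 1
not not not not Q = not 1 = 0
not not not not not Q = not 0 = 1
not Q = not 0 = 1
not not Q = not 1 = 0
not not not not not Q implies not not Q = 1 implies 0 = 0
This gives 0 ≠ 1.

No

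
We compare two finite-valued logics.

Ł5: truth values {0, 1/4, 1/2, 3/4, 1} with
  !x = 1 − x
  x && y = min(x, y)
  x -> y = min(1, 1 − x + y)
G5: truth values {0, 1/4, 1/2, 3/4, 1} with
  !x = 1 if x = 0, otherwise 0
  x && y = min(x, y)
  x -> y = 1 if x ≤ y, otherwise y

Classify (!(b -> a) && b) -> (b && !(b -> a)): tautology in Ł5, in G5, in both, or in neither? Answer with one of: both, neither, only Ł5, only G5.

In Ł5: every assignment gives 1 — tautology.
In G5: every assignment gives 1 — tautology.

both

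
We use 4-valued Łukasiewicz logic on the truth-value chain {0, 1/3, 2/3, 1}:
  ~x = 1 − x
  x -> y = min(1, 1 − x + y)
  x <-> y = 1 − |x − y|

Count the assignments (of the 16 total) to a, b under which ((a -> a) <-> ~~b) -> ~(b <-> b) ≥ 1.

a = 0, b = 0 ↦ 1  ≥
a = 0, b = 1/3 ↦ 2/3  <
a = 0, b = 2/3 ↦ 1/3  <
a = 0, b = 1 ↦ 0  <
a = 1/3, b = 0 ↦ 1  ≥
a = 1/3, b = 1/3 ↦ 2/3  <
a = 1/3, b = 2/3 ↦ 1/3  <
a = 1/3, b = 1 ↦ 0  <
a = 2/3, b = 0 ↦ 1  ≥
a = 2/3, b = 1/3 ↦ 2/3  <
a = 2/3, b = 2/3 ↦ 1/3  <
a = 2/3, b = 1 ↦ 0  <
a = 1, b = 0 ↦ 1  ≥
a = 1, b = 1/3 ↦ 2/3  <
a = 1, b = 2/3 ↦ 1/3  <
a = 1, b = 1 ↦ 0  <
So 4 of the 16 assignments meet the threshold.

4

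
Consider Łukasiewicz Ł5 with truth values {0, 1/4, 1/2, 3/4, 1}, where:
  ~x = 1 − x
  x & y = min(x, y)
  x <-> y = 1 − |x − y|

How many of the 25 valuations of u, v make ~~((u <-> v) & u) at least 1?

value 1: 1 assignment (counts)
value 3/4: 4 assignments
value 1/2: 7 assignments
value 1/4: 7 assignments
value 0: 6 assignments
So 1 of the 25 assignments meets the threshold.

1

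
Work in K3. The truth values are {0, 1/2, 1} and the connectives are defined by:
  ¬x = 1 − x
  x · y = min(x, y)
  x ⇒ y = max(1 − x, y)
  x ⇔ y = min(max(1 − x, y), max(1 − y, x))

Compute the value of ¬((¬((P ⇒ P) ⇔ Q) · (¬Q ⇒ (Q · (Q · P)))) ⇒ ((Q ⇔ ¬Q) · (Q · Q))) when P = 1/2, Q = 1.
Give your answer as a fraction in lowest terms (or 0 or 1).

P ⇒ P = 1/2 ⇒ 1/2 = 1/2
(P ⇒ P) ⇔ Q = 1/2 ⇔ 1 = 1/2
¬((P ⇒ P) ⇔ Q) = ¬1/2 = 1/2
¬Q = ¬1 = 0
Q · P = 1 · 1/2 = 1/2
Q · (Q · P) = 1 · 1/2 = 1/2
¬Q ⇒ (Q · (Q · P)) = 0 ⇒ 1/2 = 1
¬((P ⇒ P) ⇔ Q) · (¬Q ⇒ (Q · (Q · P))) = 1/2 · 1 = 1/2
¬Q = ¬1 = 0
Q ⇔ ¬Q = 1 ⇔ 0 = 0
Q · Q = 1 · 1 = 1
(Q ⇔ ¬Q) · (Q · Q) = 0 · 1 = 0
(¬((P ⇒ P) ⇔ Q) · (¬Q ⇒ (Q · (Q · P)))) ⇒ ((Q ⇔ ¬Q) · (Q · Q)) = 1/2 ⇒ 0 = 1/2
¬((¬((P ⇒ P) ⇔ Q) · (¬Q ⇒ (Q · (Q · P)))) ⇒ ((Q ⇔ ¬Q) · (Q · Q))) = ¬1/2 = 1/2

1/2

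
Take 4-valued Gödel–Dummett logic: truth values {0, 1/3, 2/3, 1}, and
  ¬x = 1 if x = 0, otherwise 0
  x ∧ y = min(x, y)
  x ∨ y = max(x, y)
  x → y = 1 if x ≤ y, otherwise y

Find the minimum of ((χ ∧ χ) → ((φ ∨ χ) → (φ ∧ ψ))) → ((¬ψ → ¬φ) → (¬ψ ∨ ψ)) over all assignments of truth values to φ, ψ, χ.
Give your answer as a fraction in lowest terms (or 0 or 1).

Take φ = 0, ψ = 1/3, χ = 0:
χ ∧ χ = 0 ∧ 0 = 0
φ ∨ χ = 0 ∨ 0 = 0
φ ∧ ψ = 0 ∧ 1/3 = 0
(φ ∨ χ) → (φ ∧ ψ) = 0 → 0 = 1
(χ ∧ χ) → ((φ ∨ χ) → (φ ∧ ψ)) = 0 → 1 = 1
¬ψ = ¬1/3 = 0
¬φ = ¬0 = 1
¬ψ → ¬φ = 0 → 1 = 1
¬ψ = ¬1/3 = 0
¬ψ ∨ ψ = 0 ∨ 1/3 = 1/3
(¬ψ → ¬φ) → (¬ψ ∨ ψ) = 1 → 1/3 = 1/3
((χ ∧ χ) → ((φ ∨ χ) → (φ ∧ ψ))) → ((¬ψ → ¬φ) → (¬ψ ∨ ψ)) = 1 → 1/3 = 1/3
No assignment yields a value below 1/3, so this is the minimum.

1/3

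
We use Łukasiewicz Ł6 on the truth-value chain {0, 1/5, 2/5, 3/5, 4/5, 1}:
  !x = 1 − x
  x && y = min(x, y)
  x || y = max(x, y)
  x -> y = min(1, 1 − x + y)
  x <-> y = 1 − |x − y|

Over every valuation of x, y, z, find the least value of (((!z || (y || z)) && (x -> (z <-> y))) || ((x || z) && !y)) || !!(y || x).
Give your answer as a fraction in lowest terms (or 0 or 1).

3/5

Take x = 0, y = 0, z = 2/5:
!z = !2/5 = 3/5
y || z = 0 || 2/5 = 2/5
!z || (y || z) = 3/5 || 2/5 = 3/5
z <-> y = 2/5 <-> 0 = 3/5
x -> (z <-> y) = 0 -> 3/5 = 1
(!z || (y || z)) && (x -> (z <-> y)) = 3/5 && 1 = 3/5
x || z = 0 || 2/5 = 2/5
!y = !0 = 1
(x || z) && !y = 2/5 && 1 = 2/5
((!z || (y || z)) && (x -> (z <-> y))) || ((x || z) && !y) = 3/5 || 2/5 = 3/5
y || x = 0 || 0 = 0
!(y || x) = !0 = 1
!!(y || x) = !1 = 0
(((!z || (y || z)) && (x -> (z <-> y))) || ((x || z) && !y)) || !!(y || x) = 3/5 || 0 = 3/5
No assignment yields a value below 3/5, so this is the minimum.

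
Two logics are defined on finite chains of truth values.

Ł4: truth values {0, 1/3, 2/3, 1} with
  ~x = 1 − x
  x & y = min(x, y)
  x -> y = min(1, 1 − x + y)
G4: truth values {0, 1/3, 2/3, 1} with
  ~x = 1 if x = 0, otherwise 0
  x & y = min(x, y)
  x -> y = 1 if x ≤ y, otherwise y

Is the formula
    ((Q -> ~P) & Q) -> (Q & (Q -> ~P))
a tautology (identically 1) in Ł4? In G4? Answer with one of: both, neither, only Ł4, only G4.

In Ł4: every assignment gives 1 — tautology.
In G4: every assignment gives 1 — tautology.

both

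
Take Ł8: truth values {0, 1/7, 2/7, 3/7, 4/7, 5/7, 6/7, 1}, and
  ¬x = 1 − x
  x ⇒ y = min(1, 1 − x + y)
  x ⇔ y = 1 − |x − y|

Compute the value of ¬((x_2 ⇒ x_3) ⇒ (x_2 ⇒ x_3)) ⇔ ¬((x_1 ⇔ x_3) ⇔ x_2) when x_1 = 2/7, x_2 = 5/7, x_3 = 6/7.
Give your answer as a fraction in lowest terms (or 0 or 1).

x_2 ⇒ x_3 = 5/7 ⇒ 6/7 = 1
x_2 ⇒ x_3 = 5/7 ⇒ 6/7 = 1
(x_2 ⇒ x_3) ⇒ (x_2 ⇒ x_3) = 1 ⇒ 1 = 1
¬((x_2 ⇒ x_3) ⇒ (x_2 ⇒ x_3)) = ¬1 = 0
x_1 ⇔ x_3 = 2/7 ⇔ 6/7 = 3/7
(x_1 ⇔ x_3) ⇔ x_2 = 3/7 ⇔ 5/7 = 5/7
¬((x_1 ⇔ x_3) ⇔ x_2) = ¬5/7 = 2/7
¬((x_2 ⇒ x_3) ⇒ (x_2 ⇒ x_3)) ⇔ ¬((x_1 ⇔ x_3) ⇔ x_2) = 0 ⇔ 2/7 = 5/7

5/7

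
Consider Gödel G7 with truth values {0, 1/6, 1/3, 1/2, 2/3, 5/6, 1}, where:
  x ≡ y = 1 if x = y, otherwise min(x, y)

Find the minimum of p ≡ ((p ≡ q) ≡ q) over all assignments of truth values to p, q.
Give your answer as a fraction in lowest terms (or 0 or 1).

Take p = 1/6, q = 0:
p ≡ q = 1/6 ≡ 0 = 0
(p ≡ q) ≡ q = 0 ≡ 0 = 1
p ≡ ((p ≡ q) ≡ q) = 1/6 ≡ 1 = 1/6
No assignment yields a value below 1/6, so this is the minimum.

1/6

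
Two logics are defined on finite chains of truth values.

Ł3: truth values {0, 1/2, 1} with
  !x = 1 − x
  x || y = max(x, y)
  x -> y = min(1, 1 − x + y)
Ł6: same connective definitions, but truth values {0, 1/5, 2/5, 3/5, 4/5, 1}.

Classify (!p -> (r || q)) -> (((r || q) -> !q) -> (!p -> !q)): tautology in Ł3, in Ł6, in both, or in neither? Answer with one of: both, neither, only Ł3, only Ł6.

both

In Ł3: every assignment gives 1 — tautology.
In Ł6: every assignment gives 1 — tautology.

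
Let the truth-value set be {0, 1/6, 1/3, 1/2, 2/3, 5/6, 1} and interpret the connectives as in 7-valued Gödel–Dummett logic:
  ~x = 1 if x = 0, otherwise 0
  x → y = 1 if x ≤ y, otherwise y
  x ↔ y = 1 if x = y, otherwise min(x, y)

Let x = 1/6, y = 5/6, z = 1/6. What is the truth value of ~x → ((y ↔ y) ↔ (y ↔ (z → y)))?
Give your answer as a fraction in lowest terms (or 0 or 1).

1

~x = ~1/6 = 0
y ↔ y = 5/6 ↔ 5/6 = 1
z → y = 1/6 → 5/6 = 1
y ↔ (z → y) = 5/6 ↔ 1 = 5/6
(y ↔ y) ↔ (y ↔ (z → y)) = 1 ↔ 5/6 = 5/6
~x → ((y ↔ y) ↔ (y ↔ (z → y))) = 0 → 5/6 = 1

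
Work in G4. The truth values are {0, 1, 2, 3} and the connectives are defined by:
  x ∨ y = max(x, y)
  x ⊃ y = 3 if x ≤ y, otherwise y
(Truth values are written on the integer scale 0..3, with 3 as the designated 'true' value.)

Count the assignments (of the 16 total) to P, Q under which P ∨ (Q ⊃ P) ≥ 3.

P = 0, Q = 0 ↦ 3  ≥
P = 0, Q = 1 ↦ 0  <
P = 0, Q = 2 ↦ 0  <
P = 0, Q = 3 ↦ 0  <
P = 1, Q = 0 ↦ 3  ≥
P = 1, Q = 1 ↦ 3  ≥
P = 1, Q = 2 ↦ 1  <
P = 1, Q = 3 ↦ 1  <
P = 2, Q = 0 ↦ 3  ≥
P = 2, Q = 1 ↦ 3  ≥
P = 2, Q = 2 ↦ 3  ≥
P = 2, Q = 3 ↦ 2  <
P = 3, Q = 0 ↦ 3  ≥
P = 3, Q = 1 ↦ 3  ≥
P = 3, Q = 2 ↦ 3  ≥
P = 3, Q = 3 ↦ 3  ≥
So 10 of the 16 assignments meet the threshold.

10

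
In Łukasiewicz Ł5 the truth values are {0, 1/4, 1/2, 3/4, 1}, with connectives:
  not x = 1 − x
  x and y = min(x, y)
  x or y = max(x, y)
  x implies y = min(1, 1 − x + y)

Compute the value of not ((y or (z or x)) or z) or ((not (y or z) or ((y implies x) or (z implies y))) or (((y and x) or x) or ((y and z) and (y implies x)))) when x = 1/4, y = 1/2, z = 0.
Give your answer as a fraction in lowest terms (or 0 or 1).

1

z or x = 0 or 1/4 = 1/4
y or (z or x) = 1/2 or 1/4 = 1/2
(y or (z or x)) or z = 1/2 or 0 = 1/2
not ((y or (z or x)) or z) = not 1/2 = 1/2
y or z = 1/2 or 0 = 1/2
not (y or z) = not 1/2 = 1/2
y implies x = 1/2 implies 1/4 = 3/4
z implies y = 0 implies 1/2 = 1
(y implies x) or (z implies y) = 3/4 or 1 = 1
not (y or z) or ((y implies x) or (z implies y)) = 1/2 or 1 = 1
y and x = 1/2 and 1/4 = 1/4
(y and x) or x = 1/4 or 1/4 = 1/4
y and z = 1/2 and 0 = 0
y implies x = 1/2 implies 1/4 = 3/4
(y and z) and (y implies x) = 0 and 3/4 = 0
((y and x) or x) or ((y and z) and (y implies x)) = 1/4 or 0 = 1/4
(not (y or z) or ((y implies x) or (z implies y))) or (((y and x) or x) or ((y and z) and (y implies x))) = 1 or 1/4 = 1
not ((y or (z or x)) or z) or ((not (y or z) or ((y implies x) or (z implies y))) or (((y and x) or x) or ((y and z) and (y implies x)))) = 1/2 or 1 = 1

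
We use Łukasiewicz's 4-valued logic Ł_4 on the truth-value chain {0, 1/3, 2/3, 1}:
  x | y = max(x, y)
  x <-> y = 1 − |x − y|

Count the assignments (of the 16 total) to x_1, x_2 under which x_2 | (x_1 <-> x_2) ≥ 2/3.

x_1 = 0, x_2 = 0 ↦ 1  ≥
x_1 = 0, x_2 = 1/3 ↦ 2/3  ≥
x_1 = 0, x_2 = 2/3 ↦ 2/3  ≥
x_1 = 0, x_2 = 1 ↦ 1  ≥
x_1 = 1/3, x_2 = 0 ↦ 2/3  ≥
x_1 = 1/3, x_2 = 1/3 ↦ 1  ≥
x_1 = 1/3, x_2 = 2/3 ↦ 2/3  ≥
x_1 = 1/3, x_2 = 1 ↦ 1  ≥
x_1 = 2/3, x_2 = 0 ↦ 1/3  <
x_1 = 2/3, x_2 = 1/3 ↦ 2/3  ≥
x_1 = 2/3, x_2 = 2/3 ↦ 1  ≥
x_1 = 2/3, x_2 = 1 ↦ 1  ≥
x_1 = 1, x_2 = 0 ↦ 0  <
x_1 = 1, x_2 = 1/3 ↦ 1/3  <
x_1 = 1, x_2 = 2/3 ↦ 2/3  ≥
x_1 = 1, x_2 = 1 ↦ 1  ≥
So 13 of the 16 assignments meet the threshold.

13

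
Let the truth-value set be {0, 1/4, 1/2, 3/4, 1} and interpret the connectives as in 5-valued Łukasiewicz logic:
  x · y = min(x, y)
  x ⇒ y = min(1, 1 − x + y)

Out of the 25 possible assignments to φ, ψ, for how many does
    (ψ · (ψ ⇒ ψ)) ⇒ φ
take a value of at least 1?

value 1: 15 assignments (counts)
value 3/4: 4 assignments
value 1/2: 3 assignments
value 1/4: 2 assignments
value 0: 1 assignment
So 15 of the 25 assignments meet the threshold.

15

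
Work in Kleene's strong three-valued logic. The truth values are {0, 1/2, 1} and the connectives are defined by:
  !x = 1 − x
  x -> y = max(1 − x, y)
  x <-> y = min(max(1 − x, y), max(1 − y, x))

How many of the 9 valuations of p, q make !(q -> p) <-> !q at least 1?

p = 0, q = 0 ↦ 0  <
p = 0, q = 1/2 ↦ 1/2  <
p = 0, q = 1 ↦ 0  <
p = 1/2, q = 0 ↦ 0  <
p = 1/2, q = 1/2 ↦ 1/2  <
p = 1/2, q = 1 ↦ 1/2  <
p = 1, q = 0 ↦ 0  <
p = 1, q = 1/2 ↦ 1/2  <
p = 1, q = 1 ↦ 1  ≥
So 1 of the 9 assignments meets the threshold.

1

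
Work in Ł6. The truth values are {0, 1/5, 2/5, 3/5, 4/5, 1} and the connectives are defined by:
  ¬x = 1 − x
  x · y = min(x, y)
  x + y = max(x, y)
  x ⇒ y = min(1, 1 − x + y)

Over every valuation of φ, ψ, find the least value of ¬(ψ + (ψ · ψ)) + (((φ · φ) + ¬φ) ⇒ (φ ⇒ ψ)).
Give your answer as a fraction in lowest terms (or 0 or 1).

3/5

Take φ = 1, ψ = 2/5:
ψ · ψ = 2/5 · 2/5 = 2/5
ψ + (ψ · ψ) = 2/5 + 2/5 = 2/5
¬(ψ + (ψ · ψ)) = ¬2/5 = 3/5
φ · φ = 1 · 1 = 1
¬φ = ¬1 = 0
(φ · φ) + ¬φ = 1 + 0 = 1
φ ⇒ ψ = 1 ⇒ 2/5 = 2/5
((φ · φ) + ¬φ) ⇒ (φ ⇒ ψ) = 1 ⇒ 2/5 = 2/5
¬(ψ + (ψ · ψ)) + (((φ · φ) + ¬φ) ⇒ (φ ⇒ ψ)) = 3/5 + 2/5 = 3/5
No assignment yields a value below 3/5, so this is the minimum.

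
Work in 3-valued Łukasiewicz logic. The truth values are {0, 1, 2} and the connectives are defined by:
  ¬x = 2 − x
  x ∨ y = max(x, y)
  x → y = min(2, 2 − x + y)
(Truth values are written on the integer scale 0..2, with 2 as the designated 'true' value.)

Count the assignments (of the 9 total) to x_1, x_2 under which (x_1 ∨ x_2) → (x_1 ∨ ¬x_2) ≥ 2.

x_1 = 0, x_2 = 0 ↦ 2  ≥
x_1 = 0, x_2 = 1 ↦ 2  ≥
x_1 = 0, x_2 = 2 ↦ 0  <
x_1 = 1, x_2 = 0 ↦ 2  ≥
x_1 = 1, x_2 = 1 ↦ 2  ≥
x_1 = 1, x_2 = 2 ↦ 1  <
x_1 = 2, x_2 = 0 ↦ 2  ≥
x_1 = 2, x_2 = 1 ↦ 2  ≥
x_1 = 2, x_2 = 2 ↦ 2  ≥
So 7 of the 9 assignments meet the threshold.

7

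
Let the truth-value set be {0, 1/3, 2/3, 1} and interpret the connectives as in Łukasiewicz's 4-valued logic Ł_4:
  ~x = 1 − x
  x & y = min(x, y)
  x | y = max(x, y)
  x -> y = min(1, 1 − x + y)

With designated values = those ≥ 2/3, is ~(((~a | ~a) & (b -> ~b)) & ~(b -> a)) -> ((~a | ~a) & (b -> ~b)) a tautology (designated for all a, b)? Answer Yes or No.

Counterexample: take a = 0, b = 1.
~a = ~0 = 1
~a = ~0 = 1
~a | ~a = 1 | 1 = 1
~b = ~1 = 0
b -> ~b = 1 -> 0 = 0
(~a | ~a) & (b -> ~b) = 1 & 0 = 0
b -> a = 1 -> 0 = 0
~(b -> a) = ~0 = 1
((~a | ~a) & (b -> ~b)) & ~(b -> a) = 0 & 1 = 0
~(((~a | ~a) & (b -> ~b)) & ~(b -> a)) = ~0 = 1
~(((~a | ~a) & (b -> ~b)) & ~(b -> a)) -> ((~a | ~a) & (b -> ~b)) = 1 -> 0 = 0
This gives 0, which is below 2/3.

No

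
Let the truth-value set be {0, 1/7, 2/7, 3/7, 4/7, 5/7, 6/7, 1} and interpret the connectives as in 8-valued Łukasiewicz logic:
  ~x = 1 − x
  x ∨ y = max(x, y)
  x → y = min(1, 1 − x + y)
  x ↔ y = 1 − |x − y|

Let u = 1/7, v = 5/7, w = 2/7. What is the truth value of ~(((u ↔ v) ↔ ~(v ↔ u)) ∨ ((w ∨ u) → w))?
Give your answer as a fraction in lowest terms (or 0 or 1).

0

u ↔ v = 1/7 ↔ 5/7 = 3/7
v ↔ u = 5/7 ↔ 1/7 = 3/7
~(v ↔ u) = ~3/7 = 4/7
(u ↔ v) ↔ ~(v ↔ u) = 3/7 ↔ 4/7 = 6/7
w ∨ u = 2/7 ∨ 1/7 = 2/7
(w ∨ u) → w = 2/7 → 2/7 = 1
((u ↔ v) ↔ ~(v ↔ u)) ∨ ((w ∨ u) → w) = 6/7 ∨ 1 = 1
~(((u ↔ v) ↔ ~(v ↔ u)) ∨ ((w ∨ u) → w)) = ~1 = 0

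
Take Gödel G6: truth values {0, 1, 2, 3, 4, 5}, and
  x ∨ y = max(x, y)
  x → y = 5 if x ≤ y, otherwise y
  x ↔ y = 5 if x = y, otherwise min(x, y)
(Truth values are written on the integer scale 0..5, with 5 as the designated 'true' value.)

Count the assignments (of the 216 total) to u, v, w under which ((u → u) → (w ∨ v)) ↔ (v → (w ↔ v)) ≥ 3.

value 5: 36 assignments (counts)
value 4: 36 assignments (counts)
value 3: 36 assignments (counts)
value 2: 36 assignments
value 1: 36 assignments
value 0: 36 assignments
So 108 of the 216 assignments meet the threshold.

108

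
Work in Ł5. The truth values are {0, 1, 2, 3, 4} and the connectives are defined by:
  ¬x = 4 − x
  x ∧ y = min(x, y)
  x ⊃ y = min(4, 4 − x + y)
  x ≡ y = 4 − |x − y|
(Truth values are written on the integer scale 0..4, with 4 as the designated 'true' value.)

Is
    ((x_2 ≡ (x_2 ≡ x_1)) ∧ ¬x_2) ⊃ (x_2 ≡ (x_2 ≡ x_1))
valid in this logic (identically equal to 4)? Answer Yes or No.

Yes

At x_1 = 3, x_2 = 1, for instance:
x_2 ≡ x_1 = 1 ≡ 3 = 2
x_2 ≡ (x_2 ≡ x_1) = 1 ≡ 2 = 3
¬x_2 = ¬1 = 3
(x_2 ≡ (x_2 ≡ x_1)) ∧ ¬x_2 = 3 ∧ 3 = 3
((x_2 ≡ (x_2 ≡ x_1)) ∧ ¬x_2) ⊃ (x_2 ≡ (x_2 ≡ x_1)) = 3 ⊃ 3 = 4
and checking the remaining 24 assignments likewise gives ≥ 4 in every case.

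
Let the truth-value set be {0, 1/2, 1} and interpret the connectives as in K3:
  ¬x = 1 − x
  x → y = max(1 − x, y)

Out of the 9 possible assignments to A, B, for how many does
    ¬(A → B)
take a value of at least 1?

1

A = 0, B = 0 ↦ 0  <
A = 0, B = 1/2 ↦ 0  <
A = 0, B = 1 ↦ 0  <
A = 1/2, B = 0 ↦ 1/2  <
A = 1/2, B = 1/2 ↦ 1/2  <
A = 1/2, B = 1 ↦ 0  <
A = 1, B = 0 ↦ 1  ≥
A = 1, B = 1/2 ↦ 1/2  <
A = 1, B = 1 ↦ 0  <
So 1 of the 9 assignments meets the threshold.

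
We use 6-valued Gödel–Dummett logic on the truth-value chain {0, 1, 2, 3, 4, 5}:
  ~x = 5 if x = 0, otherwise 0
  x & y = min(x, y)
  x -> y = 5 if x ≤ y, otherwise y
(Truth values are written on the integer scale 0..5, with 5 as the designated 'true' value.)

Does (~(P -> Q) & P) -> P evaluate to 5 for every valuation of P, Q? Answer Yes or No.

At P = 2, Q = 5, for instance:
P -> Q = 2 -> 5 = 5
~(P -> Q) = ~5 = 0
~(P -> Q) & P = 0 & 2 = 0
(~(P -> Q) & P) -> P = 0 -> 2 = 5
and checking the remaining 35 assignments likewise gives ≥ 5 in every case.

Yes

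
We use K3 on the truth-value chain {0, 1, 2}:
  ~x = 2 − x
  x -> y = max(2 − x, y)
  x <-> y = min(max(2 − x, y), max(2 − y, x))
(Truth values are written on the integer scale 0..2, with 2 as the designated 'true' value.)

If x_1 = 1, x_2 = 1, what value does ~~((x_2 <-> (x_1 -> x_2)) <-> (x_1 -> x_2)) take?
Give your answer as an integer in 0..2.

1

x_1 -> x_2 = 1 -> 1 = 1
x_2 <-> (x_1 -> x_2) = 1 <-> 1 = 1
x_1 -> x_2 = 1 -> 1 = 1
(x_2 <-> (x_1 -> x_2)) <-> (x_1 -> x_2) = 1 <-> 1 = 1
~((x_2 <-> (x_1 -> x_2)) <-> (x_1 -> x_2)) = ~1 = 1
~~((x_2 <-> (x_1 -> x_2)) <-> (x_1 -> x_2)) = ~1 = 1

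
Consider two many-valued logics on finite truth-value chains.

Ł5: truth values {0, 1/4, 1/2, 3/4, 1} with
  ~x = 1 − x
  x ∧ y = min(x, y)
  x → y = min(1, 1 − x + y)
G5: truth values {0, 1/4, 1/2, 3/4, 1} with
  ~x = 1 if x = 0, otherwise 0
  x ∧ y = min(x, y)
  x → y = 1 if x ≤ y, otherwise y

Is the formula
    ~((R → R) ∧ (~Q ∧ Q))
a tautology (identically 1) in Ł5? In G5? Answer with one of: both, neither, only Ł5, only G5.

In Ł5: at Q = 1/4, R = 0 the value is 3/4 — not a tautology.
In G5: every assignment gives 1 — tautology.

only G5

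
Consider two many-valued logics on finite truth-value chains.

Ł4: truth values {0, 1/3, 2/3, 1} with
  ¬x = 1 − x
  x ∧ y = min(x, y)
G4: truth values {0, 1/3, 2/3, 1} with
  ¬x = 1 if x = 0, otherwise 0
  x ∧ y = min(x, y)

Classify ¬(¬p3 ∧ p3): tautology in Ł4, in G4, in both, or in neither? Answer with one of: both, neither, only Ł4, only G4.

In Ł4: at p3 = 1/3 the value is 2/3 — not a tautology.
In G4: every assignment gives 1 — tautology.

only G4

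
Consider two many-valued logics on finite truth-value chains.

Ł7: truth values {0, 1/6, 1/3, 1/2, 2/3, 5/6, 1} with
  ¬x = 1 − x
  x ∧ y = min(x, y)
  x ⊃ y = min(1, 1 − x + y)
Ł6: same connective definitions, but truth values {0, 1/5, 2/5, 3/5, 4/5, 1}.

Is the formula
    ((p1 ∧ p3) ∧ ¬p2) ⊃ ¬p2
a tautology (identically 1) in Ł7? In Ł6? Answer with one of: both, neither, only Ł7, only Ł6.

both

In Ł7: every assignment gives 1 — tautology.
In Ł6: every assignment gives 1 — tautology.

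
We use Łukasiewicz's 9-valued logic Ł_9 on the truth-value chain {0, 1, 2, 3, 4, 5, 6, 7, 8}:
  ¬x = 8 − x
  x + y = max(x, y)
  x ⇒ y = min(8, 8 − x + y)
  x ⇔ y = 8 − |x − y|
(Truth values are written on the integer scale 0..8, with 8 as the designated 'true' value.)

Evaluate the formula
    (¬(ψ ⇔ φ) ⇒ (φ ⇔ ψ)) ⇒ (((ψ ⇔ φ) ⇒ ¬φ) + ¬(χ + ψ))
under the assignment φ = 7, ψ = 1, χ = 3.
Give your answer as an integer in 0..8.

ψ ⇔ φ = 1 ⇔ 7 = 2
¬(ψ ⇔ φ) = ¬2 = 6
φ ⇔ ψ = 7 ⇔ 1 = 2
¬(ψ ⇔ φ) ⇒ (φ ⇔ ψ) = 6 ⇒ 2 = 4
ψ ⇔ φ = 1 ⇔ 7 = 2
¬φ = ¬7 = 1
(ψ ⇔ φ) ⇒ ¬φ = 2 ⇒ 1 = 7
χ + ψ = 3 + 1 = 3
¬(χ + ψ) = ¬3 = 5
((ψ ⇔ φ) ⇒ ¬φ) + ¬(χ + ψ) = 7 + 5 = 7
(¬(ψ ⇔ φ) ⇒ (φ ⇔ ψ)) ⇒ (((ψ ⇔ φ) ⇒ ¬φ) + ¬(χ + ψ)) = 4 ⇒ 7 = 8

8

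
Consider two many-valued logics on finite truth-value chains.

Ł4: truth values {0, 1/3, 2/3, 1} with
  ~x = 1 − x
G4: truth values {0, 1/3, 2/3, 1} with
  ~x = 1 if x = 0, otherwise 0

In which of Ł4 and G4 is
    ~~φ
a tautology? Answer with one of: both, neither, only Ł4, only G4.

neither

In Ł4: at φ = 0 the value is 0 — not a tautology.
In G4: at φ = 0 the value is 0 — not a tautology.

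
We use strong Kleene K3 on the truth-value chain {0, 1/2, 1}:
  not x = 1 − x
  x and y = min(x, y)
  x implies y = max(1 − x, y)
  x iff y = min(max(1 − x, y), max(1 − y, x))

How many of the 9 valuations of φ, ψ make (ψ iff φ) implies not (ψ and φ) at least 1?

5

φ = 0, ψ = 0 ↦ 1  ≥
φ = 0, ψ = 1/2 ↦ 1  ≥
φ = 0, ψ = 1 ↦ 1  ≥
φ = 1/2, ψ = 0 ↦ 1  ≥
φ = 1/2, ψ = 1/2 ↦ 1/2  <
φ = 1/2, ψ = 1 ↦ 1/2  <
φ = 1, ψ = 0 ↦ 1  ≥
φ = 1, ψ = 1/2 ↦ 1/2  <
φ = 1, ψ = 1 ↦ 0  <
So 5 of the 9 assignments meet the threshold.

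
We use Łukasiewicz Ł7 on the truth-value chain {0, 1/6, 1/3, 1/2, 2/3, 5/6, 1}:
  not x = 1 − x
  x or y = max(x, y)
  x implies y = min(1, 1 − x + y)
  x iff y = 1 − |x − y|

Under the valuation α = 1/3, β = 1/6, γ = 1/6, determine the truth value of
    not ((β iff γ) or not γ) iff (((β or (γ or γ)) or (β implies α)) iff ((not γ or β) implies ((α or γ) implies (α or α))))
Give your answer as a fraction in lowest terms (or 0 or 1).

0

β iff γ = 1/6 iff 1/6 = 1
not γ = not 1/6 = 5/6
(β iff γ) or not γ = 1 or 5/6 = 1
not ((β iff γ) or not γ) = not 1 = 0
γ or γ = 1/6 or 1/6 = 1/6
β or (γ or γ) = 1/6 or 1/6 = 1/6
β implies α = 1/6 implies 1/3 = 1
(β or (γ or γ)) or (β implies α) = 1/6 or 1 = 1
not γ = not 1/6 = 5/6
not γ or β = 5/6 or 1/6 = 5/6
α or γ = 1/3 or 1/6 = 1/3
α or α = 1/3 or 1/3 = 1/3
(α or γ) implies (α or α) = 1/3 implies 1/3 = 1
(not γ or β) implies ((α or γ) implies (α or α)) = 5/6 implies 1 = 1
((β or (γ or γ)) or (β implies α)) iff ((not γ or β) implies ((α or γ) implies (α or α))) = 1 iff 1 = 1
not ((β iff γ) or not γ) iff (((β or (γ or γ)) or (β implies α)) iff ((not γ or β) implies ((α or γ) implies (α or α)))) = 0 iff 1 = 0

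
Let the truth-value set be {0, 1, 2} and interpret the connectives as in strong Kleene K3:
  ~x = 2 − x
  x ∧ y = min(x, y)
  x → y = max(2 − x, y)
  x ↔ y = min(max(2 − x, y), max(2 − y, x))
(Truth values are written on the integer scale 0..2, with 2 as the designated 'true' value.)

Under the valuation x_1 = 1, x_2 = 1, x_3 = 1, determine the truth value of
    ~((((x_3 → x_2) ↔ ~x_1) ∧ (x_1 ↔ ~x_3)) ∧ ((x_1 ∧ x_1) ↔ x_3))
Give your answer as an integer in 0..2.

1

x_3 → x_2 = 1 → 1 = 1
~x_1 = ~1 = 1
(x_3 → x_2) ↔ ~x_1 = 1 ↔ 1 = 1
~x_3 = ~1 = 1
x_1 ↔ ~x_3 = 1 ↔ 1 = 1
((x_3 → x_2) ↔ ~x_1) ∧ (x_1 ↔ ~x_3) = 1 ∧ 1 = 1
x_1 ∧ x_1 = 1 ∧ 1 = 1
(x_1 ∧ x_1) ↔ x_3 = 1 ↔ 1 = 1
(((x_3 → x_2) ↔ ~x_1) ∧ (x_1 ↔ ~x_3)) ∧ ((x_1 ∧ x_1) ↔ x_3) = 1 ∧ 1 = 1
~((((x_3 → x_2) ↔ ~x_1) ∧ (x_1 ↔ ~x_3)) ∧ ((x_1 ∧ x_1) ↔ x_3)) = ~1 = 1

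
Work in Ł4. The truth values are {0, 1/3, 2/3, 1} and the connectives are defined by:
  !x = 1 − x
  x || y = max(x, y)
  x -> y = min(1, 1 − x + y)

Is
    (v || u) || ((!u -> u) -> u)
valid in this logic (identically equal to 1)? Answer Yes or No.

No

Counterexample: take u = 1/3, v = 0.
v || u = 0 || 1/3 = 1/3
!u = !1/3 = 2/3
!u -> u = 2/3 -> 1/3 = 2/3
(!u -> u) -> u = 2/3 -> 1/3 = 2/3
(v || u) || ((!u -> u) -> u) = 1/3 || 2/3 = 2/3
This gives 2/3 ≠ 1.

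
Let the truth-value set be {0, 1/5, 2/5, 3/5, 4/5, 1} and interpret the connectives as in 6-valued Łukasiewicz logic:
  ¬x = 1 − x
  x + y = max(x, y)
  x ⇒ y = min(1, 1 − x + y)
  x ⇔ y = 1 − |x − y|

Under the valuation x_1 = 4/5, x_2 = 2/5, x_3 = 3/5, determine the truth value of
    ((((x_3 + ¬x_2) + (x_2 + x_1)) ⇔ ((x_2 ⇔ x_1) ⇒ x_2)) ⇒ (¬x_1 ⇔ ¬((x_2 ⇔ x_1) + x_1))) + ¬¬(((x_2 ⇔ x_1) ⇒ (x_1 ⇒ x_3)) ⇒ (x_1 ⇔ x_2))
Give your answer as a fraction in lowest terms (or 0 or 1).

¬x_2 = ¬2/5 = 3/5
x_3 + ¬x_2 = 3/5 + 3/5 = 3/5
x_2 + x_1 = 2/5 + 4/5 = 4/5
(x_3 + ¬x_2) + (x_2 + x_1) = 3/5 + 4/5 = 4/5
x_2 ⇔ x_1 = 2/5 ⇔ 4/5 = 3/5
(x_2 ⇔ x_1) ⇒ x_2 = 3/5 ⇒ 2/5 = 4/5
((x_3 + ¬x_2) + (x_2 + x_1)) ⇔ ((x_2 ⇔ x_1) ⇒ x_2) = 4/5 ⇔ 4/5 = 1
¬x_1 = ¬4/5 = 1/5
x_2 ⇔ x_1 = 2/5 ⇔ 4/5 = 3/5
(x_2 ⇔ x_1) + x_1 = 3/5 + 4/5 = 4/5
¬((x_2 ⇔ x_1) + x_1) = ¬4/5 = 1/5
¬x_1 ⇔ ¬((x_2 ⇔ x_1) + x_1) = 1/5 ⇔ 1/5 = 1
(((x_3 + ¬x_2) + (x_2 + x_1)) ⇔ ((x_2 ⇔ x_1) ⇒ x_2)) ⇒ (¬x_1 ⇔ ¬((x_2 ⇔ x_1) + x_1)) = 1 ⇒ 1 = 1
x_2 ⇔ x_1 = 2/5 ⇔ 4/5 = 3/5
x_1 ⇒ x_3 = 4/5 ⇒ 3/5 = 4/5
(x_2 ⇔ x_1) ⇒ (x_1 ⇒ x_3) = 3/5 ⇒ 4/5 = 1
x_1 ⇔ x_2 = 4/5 ⇔ 2/5 = 3/5
((x_2 ⇔ x_1) ⇒ (x_1 ⇒ x_3)) ⇒ (x_1 ⇔ x_2) = 1 ⇒ 3/5 = 3/5
¬(((x_2 ⇔ x_1) ⇒ (x_1 ⇒ x_3)) ⇒ (x_1 ⇔ x_2)) = ¬3/5 = 2/5
¬¬(((x_2 ⇔ x_1) ⇒ (x_1 ⇒ x_3)) ⇒ (x_1 ⇔ x_2)) = ¬2/5 = 3/5
((((x_3 + ¬x_2) + (x_2 + x_1)) ⇔ ((x_2 ⇔ x_1) ⇒ x_2)) ⇒ (¬x_1 ⇔ ¬((x_2 ⇔ x_1) + x_1))) + ¬¬(((x_2 ⇔ x_1) ⇒ (x_1 ⇒ x_3)) ⇒ (x_1 ⇔ x_2)) = 1 + 3/5 = 1

1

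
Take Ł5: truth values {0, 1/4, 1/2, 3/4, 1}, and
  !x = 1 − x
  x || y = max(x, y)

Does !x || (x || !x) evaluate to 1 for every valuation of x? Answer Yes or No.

Counterexample: take x = 1/4.
!x = !1/4 = 3/4
x || !x = 1/4 || 3/4 = 3/4
!x || (x || !x) = 3/4 || 3/4 = 3/4
This gives 3/4 ≠ 1.

No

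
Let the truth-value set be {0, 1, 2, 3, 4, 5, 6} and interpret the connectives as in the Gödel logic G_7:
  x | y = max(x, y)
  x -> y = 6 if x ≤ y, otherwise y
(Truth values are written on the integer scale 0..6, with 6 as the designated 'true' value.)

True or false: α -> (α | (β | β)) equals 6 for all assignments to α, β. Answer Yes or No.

At α = 2, β = 5, for instance:
β | β = 5 | 5 = 5
α | (β | β) = 2 | 5 = 5
α -> (α | (β | β)) = 2 -> 5 = 6
and checking the remaining 48 assignments likewise gives ≥ 6 in every case.

Yes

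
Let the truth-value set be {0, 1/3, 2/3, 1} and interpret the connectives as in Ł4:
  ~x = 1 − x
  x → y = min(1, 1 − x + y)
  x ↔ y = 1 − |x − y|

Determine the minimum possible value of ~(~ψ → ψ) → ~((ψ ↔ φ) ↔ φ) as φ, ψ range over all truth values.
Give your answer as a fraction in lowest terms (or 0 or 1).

1/3

Take φ = 1/3, ψ = 0:
~ψ = ~0 = 1
~ψ → ψ = 1 → 0 = 0
~(~ψ → ψ) = ~0 = 1
ψ ↔ φ = 0 ↔ 1/3 = 2/3
(ψ ↔ φ) ↔ φ = 2/3 ↔ 1/3 = 2/3
~((ψ ↔ φ) ↔ φ) = ~2/3 = 1/3
~(~ψ → ψ) → ~((ψ ↔ φ) ↔ φ) = 1 → 1/3 = 1/3
No assignment yields a value below 1/3, so this is the minimum.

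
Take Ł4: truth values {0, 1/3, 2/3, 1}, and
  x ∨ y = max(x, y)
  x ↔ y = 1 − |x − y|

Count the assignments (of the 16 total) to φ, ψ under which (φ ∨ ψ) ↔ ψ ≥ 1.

10

φ = 0, ψ = 0 ↦ 1  ≥
φ = 0, ψ = 1/3 ↦ 1  ≥
φ = 0, ψ = 2/3 ↦ 1  ≥
φ = 0, ψ = 1 ↦ 1  ≥
φ = 1/3, ψ = 0 ↦ 2/3  <
φ = 1/3, ψ = 1/3 ↦ 1  ≥
φ = 1/3, ψ = 2/3 ↦ 1  ≥
φ = 1/3, ψ = 1 ↦ 1  ≥
φ = 2/3, ψ = 0 ↦ 1/3  <
φ = 2/3, ψ = 1/3 ↦ 2/3  <
φ = 2/3, ψ = 2/3 ↦ 1  ≥
φ = 2/3, ψ = 1 ↦ 1  ≥
φ = 1, ψ = 0 ↦ 0  <
φ = 1, ψ = 1/3 ↦ 1/3  <
φ = 1, ψ = 2/3 ↦ 2/3  <
φ = 1, ψ = 1 ↦ 1  ≥
So 10 of the 16 assignments meet the threshold.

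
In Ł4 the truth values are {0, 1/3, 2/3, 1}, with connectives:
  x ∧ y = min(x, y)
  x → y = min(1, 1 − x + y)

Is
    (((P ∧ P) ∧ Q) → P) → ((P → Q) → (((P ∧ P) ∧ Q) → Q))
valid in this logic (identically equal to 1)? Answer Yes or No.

P = 0, Q = 0 ↦ 1
P = 0, Q = 1/3 ↦ 1
P = 0, Q = 2/3 ↦ 1
P = 0, Q = 1 ↦ 1
P = 1/3, Q = 0 ↦ 1
P = 1/3, Q = 1/3 ↦ 1
P = 1/3, Q = 2/3 ↦ 1
P = 1/3, Q = 1 ↦ 1
P = 2/3, Q = 0 ↦ 1
P = 2/3, Q = 1/3 ↦ 1
P = 2/3, Q = 2/3 ↦ 1
P = 2/3, Q = 1 ↦ 1
P = 1, Q = 0 ↦ 1
P = 1, Q = 1/3 ↦ 1
P = 1, Q = 2/3 ↦ 1
P = 1, Q = 1 ↦ 1
Every assignment gives a value ≥ 1.

Yes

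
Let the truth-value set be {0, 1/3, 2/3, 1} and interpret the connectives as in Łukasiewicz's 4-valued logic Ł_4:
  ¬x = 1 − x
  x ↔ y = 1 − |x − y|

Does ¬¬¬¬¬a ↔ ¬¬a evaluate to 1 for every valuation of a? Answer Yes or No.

No

Counterexample: take a = 0.
¬a = ¬0 = 1
¬¬a = ¬1 = 0
¬¬¬a = ¬0 = 1
¬¬¬¬a = ¬1 = 0
¬¬¬¬¬a = ¬0 = 1
¬a = ¬0 = 1
¬¬a = ¬1 = 0
¬¬¬¬¬a ↔ ¬¬a = 1 ↔ 0 = 0
This gives 0 ≠ 1.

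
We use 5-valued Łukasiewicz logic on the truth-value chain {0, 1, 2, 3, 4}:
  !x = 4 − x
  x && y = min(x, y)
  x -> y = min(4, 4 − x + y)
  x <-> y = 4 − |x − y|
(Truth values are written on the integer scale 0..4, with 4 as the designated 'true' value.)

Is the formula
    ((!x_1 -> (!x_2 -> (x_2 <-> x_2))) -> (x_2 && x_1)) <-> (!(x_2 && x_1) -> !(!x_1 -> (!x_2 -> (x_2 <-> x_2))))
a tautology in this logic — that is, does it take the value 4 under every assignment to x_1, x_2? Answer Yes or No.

Yes

At x_1 = 1, x_2 = 0, for instance:
!x_1 = !1 = 3
!x_2 = !0 = 4
x_2 <-> x_2 = 0 <-> 0 = 4
!x_2 -> (x_2 <-> x_2) = 4 -> 4 = 4
!x_1 -> (!x_2 -> (x_2 <-> x_2)) = 3 -> 4 = 4
x_2 && x_1 = 0 && 1 = 0
(!x_1 -> (!x_2 -> (x_2 <-> x_2))) -> (x_2 && x_1) = 4 -> 0 = 0
!(x_2 && x_1) = !0 = 4
!(!x_1 -> (!x_2 -> (x_2 <-> x_2))) = !4 = 0
!(x_2 && x_1) -> !(!x_1 -> (!x_2 -> (x_2 <-> x_2))) = 4 -> 0 = 0
((!x_1 -> (!x_2 -> (x_2 <-> x_2))) -> (x_2 && x_1)) <-> (!(x_2 && x_1) -> !(!x_1 -> (!x_2 -> (x_2 <-> x_2)))) = 0 <-> 0 = 4
and checking the remaining 24 assignments likewise gives ≥ 4 in every case.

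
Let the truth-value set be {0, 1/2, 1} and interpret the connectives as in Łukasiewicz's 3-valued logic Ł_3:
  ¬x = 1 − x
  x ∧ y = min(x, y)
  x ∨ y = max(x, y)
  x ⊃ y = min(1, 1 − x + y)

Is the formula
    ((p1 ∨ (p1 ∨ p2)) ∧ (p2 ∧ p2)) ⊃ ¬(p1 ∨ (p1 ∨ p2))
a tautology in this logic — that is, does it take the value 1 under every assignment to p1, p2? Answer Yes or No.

No

Counterexample: take p1 = 0, p2 = 1.
p1 ∨ p2 = 0 ∨ 1 = 1
p1 ∨ (p1 ∨ p2) = 0 ∨ 1 = 1
p2 ∧ p2 = 1 ∧ 1 = 1
(p1 ∨ (p1 ∨ p2)) ∧ (p2 ∧ p2) = 1 ∧ 1 = 1
¬(p1 ∨ (p1 ∨ p2)) = ¬1 = 0
((p1 ∨ (p1 ∨ p2)) ∧ (p2 ∧ p2)) ⊃ ¬(p1 ∨ (p1 ∨ p2)) = 1 ⊃ 0 = 0
This gives 0 ≠ 1.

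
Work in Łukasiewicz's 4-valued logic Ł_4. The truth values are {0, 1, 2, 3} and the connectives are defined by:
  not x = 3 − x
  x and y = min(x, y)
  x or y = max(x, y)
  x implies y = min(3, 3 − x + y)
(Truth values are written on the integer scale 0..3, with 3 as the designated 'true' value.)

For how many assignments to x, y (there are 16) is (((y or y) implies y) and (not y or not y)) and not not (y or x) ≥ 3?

x = 0, y = 0 ↦ 0  <
x = 0, y = 1 ↦ 1  <
x = 0, y = 2 ↦ 1  <
x = 0, y = 3 ↦ 0  <
x = 1, y = 0 ↦ 1  <
x = 1, y = 1 ↦ 1  <
x = 1, y = 2 ↦ 1  <
x = 1, y = 3 ↦ 0  <
x = 2, y = 0 ↦ 2  <
x = 2, y = 1 ↦ 2  <
x = 2, y = 2 ↦ 1  <
x = 2, y = 3 ↦ 0  <
x = 3, y = 0 ↦ 3  ≥
x = 3, y = 1 ↦ 2  <
x = 3, y = 2 ↦ 1  <
x = 3, y = 3 ↦ 0  <
So 1 of the 16 assignments meets the threshold.

1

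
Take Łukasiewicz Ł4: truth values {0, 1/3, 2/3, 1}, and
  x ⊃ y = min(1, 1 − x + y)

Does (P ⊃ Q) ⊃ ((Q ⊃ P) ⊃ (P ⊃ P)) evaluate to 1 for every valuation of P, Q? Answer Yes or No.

Yes

P = 0, Q = 0 ↦ 1
P = 0, Q = 1/3 ↦ 1
P = 0, Q = 2/3 ↦ 1
P = 0, Q = 1 ↦ 1
P = 1/3, Q = 0 ↦ 1
P = 1/3, Q = 1/3 ↦ 1
P = 1/3, Q = 2/3 ↦ 1
P = 1/3, Q = 1 ↦ 1
P = 2/3, Q = 0 ↦ 1
P = 2/3, Q = 1/3 ↦ 1
P = 2/3, Q = 2/3 ↦ 1
P = 2/3, Q = 1 ↦ 1
P = 1, Q = 0 ↦ 1
P = 1, Q = 1/3 ↦ 1
P = 1, Q = 2/3 ↦ 1
P = 1, Q = 1 ↦ 1
Every assignment gives a value ≥ 1.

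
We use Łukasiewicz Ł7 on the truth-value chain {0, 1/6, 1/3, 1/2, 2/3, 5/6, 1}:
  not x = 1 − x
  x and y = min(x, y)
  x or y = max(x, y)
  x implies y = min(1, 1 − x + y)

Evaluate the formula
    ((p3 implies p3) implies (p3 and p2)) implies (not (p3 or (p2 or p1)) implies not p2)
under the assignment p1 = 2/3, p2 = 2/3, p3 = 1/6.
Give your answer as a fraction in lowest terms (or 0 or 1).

1

p3 implies p3 = 1/6 implies 1/6 = 1
p3 and p2 = 1/6 and 2/3 = 1/6
(p3 implies p3) implies (p3 and p2) = 1 implies 1/6 = 1/6
p2 or p1 = 2/3 or 2/3 = 2/3
p3 or (p2 or p1) = 1/6 or 2/3 = 2/3
not (p3 or (p2 or p1)) = not 2/3 = 1/3
not p2 = not 2/3 = 1/3
not (p3 or (p2 or p1)) implies not p2 = 1/3 implies 1/3 = 1
((p3 implies p3) implies (p3 and p2)) implies (not (p3 or (p2 or p1)) implies not p2) = 1/6 implies 1 = 1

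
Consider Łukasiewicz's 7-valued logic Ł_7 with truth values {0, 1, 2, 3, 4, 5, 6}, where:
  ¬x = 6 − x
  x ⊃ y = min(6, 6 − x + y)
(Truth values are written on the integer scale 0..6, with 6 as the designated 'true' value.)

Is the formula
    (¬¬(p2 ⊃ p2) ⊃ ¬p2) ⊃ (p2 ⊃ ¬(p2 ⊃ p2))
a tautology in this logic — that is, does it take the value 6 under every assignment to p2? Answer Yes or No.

p2 = 0 ↦ 6
p2 = 1 ↦ 6
p2 = 2 ↦ 6
p2 = 3 ↦ 6
p2 = 4 ↦ 6
p2 = 5 ↦ 6
p2 = 6 ↦ 6
Every assignment gives a value ≥ 6.

Yes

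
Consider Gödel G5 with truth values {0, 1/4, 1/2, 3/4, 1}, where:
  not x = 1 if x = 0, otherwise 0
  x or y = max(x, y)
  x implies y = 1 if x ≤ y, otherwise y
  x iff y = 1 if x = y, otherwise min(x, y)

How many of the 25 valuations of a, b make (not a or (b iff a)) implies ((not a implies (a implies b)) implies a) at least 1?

value 1: 17 assignments (counts)
value 3/4: 1 assignment
value 1/2: 1 assignment
value 1/4: 1 assignment
value 0: 5 assignments
So 17 of the 25 assignments meet the threshold.

17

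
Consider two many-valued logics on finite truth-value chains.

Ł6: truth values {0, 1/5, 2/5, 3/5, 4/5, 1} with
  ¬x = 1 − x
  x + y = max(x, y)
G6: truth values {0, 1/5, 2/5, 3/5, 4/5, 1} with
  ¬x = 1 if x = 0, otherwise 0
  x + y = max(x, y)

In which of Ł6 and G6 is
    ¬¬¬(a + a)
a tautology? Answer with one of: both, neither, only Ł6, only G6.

In Ł6: at a = 1/5 the value is 4/5 — not a tautology.
In G6: at a = 1/5 the value is 0 — not a tautology.

neither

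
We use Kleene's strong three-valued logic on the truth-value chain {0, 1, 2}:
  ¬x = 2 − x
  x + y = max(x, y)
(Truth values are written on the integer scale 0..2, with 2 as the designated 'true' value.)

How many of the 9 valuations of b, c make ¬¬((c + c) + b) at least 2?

b = 0, c = 0 ↦ 0  <
b = 0, c = 1 ↦ 1  <
b = 0, c = 2 ↦ 2  ≥
b = 1, c = 0 ↦ 1  <
b = 1, c = 1 ↦ 1  <
b = 1, c = 2 ↦ 2  ≥
b = 2, c = 0 ↦ 2  ≥
b = 2, c = 1 ↦ 2  ≥
b = 2, c = 2 ↦ 2  ≥
So 5 of the 9 assignments meet the threshold.

5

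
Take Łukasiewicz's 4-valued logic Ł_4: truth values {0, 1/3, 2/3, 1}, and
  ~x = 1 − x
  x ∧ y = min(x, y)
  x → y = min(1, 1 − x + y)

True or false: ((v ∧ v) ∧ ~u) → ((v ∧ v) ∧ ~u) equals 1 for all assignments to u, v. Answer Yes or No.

Yes

u = 0, v = 0 ↦ 1
u = 0, v = 1/3 ↦ 1
u = 0, v = 2/3 ↦ 1
u = 0, v = 1 ↦ 1
u = 1/3, v = 0 ↦ 1
u = 1/3, v = 1/3 ↦ 1
u = 1/3, v = 2/3 ↦ 1
u = 1/3, v = 1 ↦ 1
u = 2/3, v = 0 ↦ 1
u = 2/3, v = 1/3 ↦ 1
u = 2/3, v = 2/3 ↦ 1
u = 2/3, v = 1 ↦ 1
u = 1, v = 0 ↦ 1
u = 1, v = 1/3 ↦ 1
u = 1, v = 2/3 ↦ 1
u = 1, v = 1 ↦ 1
Every assignment gives a value ≥ 1.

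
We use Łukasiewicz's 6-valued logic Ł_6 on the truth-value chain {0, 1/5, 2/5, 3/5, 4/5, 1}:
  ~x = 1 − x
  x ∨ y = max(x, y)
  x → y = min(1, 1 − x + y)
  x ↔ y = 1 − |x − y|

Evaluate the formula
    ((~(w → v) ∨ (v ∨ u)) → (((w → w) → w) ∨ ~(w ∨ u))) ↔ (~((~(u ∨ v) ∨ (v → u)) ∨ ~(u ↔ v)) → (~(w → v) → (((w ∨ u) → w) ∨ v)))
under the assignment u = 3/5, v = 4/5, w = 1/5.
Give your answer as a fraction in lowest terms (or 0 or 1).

3/5

w → v = 1/5 → 4/5 = 1
~(w → v) = ~1 = 0
v ∨ u = 4/5 ∨ 3/5 = 4/5
~(w → v) ∨ (v ∨ u) = 0 ∨ 4/5 = 4/5
w → w = 1/5 → 1/5 = 1
(w → w) → w = 1 → 1/5 = 1/5
w ∨ u = 1/5 ∨ 3/5 = 3/5
~(w ∨ u) = ~3/5 = 2/5
((w → w) → w) ∨ ~(w ∨ u) = 1/5 ∨ 2/5 = 2/5
(~(w → v) ∨ (v ∨ u)) → (((w → w) → w) ∨ ~(w ∨ u)) = 4/5 → 2/5 = 3/5
u ∨ v = 3/5 ∨ 4/5 = 4/5
~(u ∨ v) = ~4/5 = 1/5
v → u = 4/5 → 3/5 = 4/5
~(u ∨ v) ∨ (v → u) = 1/5 ∨ 4/5 = 4/5
u ↔ v = 3/5 ↔ 4/5 = 4/5
~(u ↔ v) = ~4/5 = 1/5
(~(u ∨ v) ∨ (v → u)) ∨ ~(u ↔ v) = 4/5 ∨ 1/5 = 4/5
~((~(u ∨ v) ∨ (v → u)) ∨ ~(u ↔ v)) = ~4/5 = 1/5
w → v = 1/5 → 4/5 = 1
~(w → v) = ~1 = 0
w ∨ u = 1/5 ∨ 3/5 = 3/5
(w ∨ u) → w = 3/5 → 1/5 = 3/5
((w ∨ u) → w) ∨ v = 3/5 ∨ 4/5 = 4/5
~(w → v) → (((w ∨ u) → w) ∨ v) = 0 → 4/5 = 1
~((~(u ∨ v) ∨ (v → u)) ∨ ~(u ↔ v)) → (~(w → v) → (((w ∨ u) → w) ∨ v)) = 1/5 → 1 = 1
((~(w → v) ∨ (v ∨ u)) → (((w → w) → w) ∨ ~(w ∨ u))) ↔ (~((~(u ∨ v) ∨ (v → u)) ∨ ~(u ↔ v)) → (~(w → v) → (((w ∨ u) → w) ∨ v))) = 3/5 ↔ 1 = 3/5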